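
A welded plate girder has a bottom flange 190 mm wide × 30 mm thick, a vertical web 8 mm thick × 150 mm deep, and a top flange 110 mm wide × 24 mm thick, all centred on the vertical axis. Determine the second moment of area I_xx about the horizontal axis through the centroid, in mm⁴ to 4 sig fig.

Break the section into simple shapes (no overlaps), measuring from the bottom-left corner of the bounding box.
Bottom plate: 190 × 30, A = 5 700 mm², y = 15 mm, Ī = 427 500 mm⁴.
Web plate: 8 × 150, A = 1 200 mm², y = 105 mm, Ī = 2 250 000 mm⁴.
Top plate: 110 × 24, A = 2 640 mm², y = 192 mm, Ī = 126 720 mm⁴.
Centroid: ȳ = ΣA·y / ΣA = 75.3019 mm.
Transfer each piece to the horizontal axis through the centroid using Ī + A·d² with d = y − 75.3019:
  bottom plate: d = -60.3019 mm → contributes +21 154 510 mm⁴
  web plate: d = 29.6981 mm → contributes +3 308 374 mm⁴
  top plate: d = 116.698 mm → contributes +36 079 427 mm⁴
Total I = 60 542 311 mm⁴.

I_xx ≈ 6.054 × 10⁷ mm⁴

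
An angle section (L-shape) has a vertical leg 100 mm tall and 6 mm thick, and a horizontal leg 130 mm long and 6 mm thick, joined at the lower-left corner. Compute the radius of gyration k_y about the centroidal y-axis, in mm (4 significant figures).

Break the section into simple shapes (no overlaps), measuring from the bottom-left corner of the bounding box.
Vertical leg: 6 × 100, A = 600 mm², x = 3 mm, Ī = 1 800 mm⁴.
Horizontal leg (remainder): 124 × 6, A = 744 mm², x = 68 mm, Ī = 953 312 mm⁴.
Centroid: x̄ = ΣA·x / ΣA = 38.9821 mm.
Transfer each piece to the centroidal y-axis using Ī + A·d² with d = x − 38.9821:
  vertical leg: d = -35.9821 mm → contributes +778 629 mm⁴
  horizontal leg (remainder): d = 29.0179 mm → contributes +1 579 787 mm⁴
Total I = 2 358 416 mm⁴.
Radius of gyration: k = √(I/A) = √(2 358 416 / 1 344) = 41.89 mm.

k_y ≈ 41.89 mm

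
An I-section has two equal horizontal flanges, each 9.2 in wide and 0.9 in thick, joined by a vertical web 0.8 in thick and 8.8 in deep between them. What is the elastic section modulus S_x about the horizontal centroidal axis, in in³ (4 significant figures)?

S_x ≈ 82.28 in³

Decompose the section into non-overlapping parts with the origin at the bottom-left of its bounding rectangle.
Bottom flange: 9.2 × 0.9, A = 8.28 in², y = 0.45 in, Ī = 0.5589 in⁴.
Web: 0.8 × 8.8, A = 7.04 in², y = 5.3 in, Ī = 45.4315 in⁴.
Top flange: 9.2 × 0.9, A = 8.28 in², y = 10.15 in, Ī = 0.5589 in⁴.
By symmetry the centroid is at mid-height, ȳ = 5.3 in.
Transfer each piece to the horizontal centroidal axis using Ī + A·d² with d = y − 5.3:
  bottom flange: d = -4.85 in → contributes +195.325 in⁴
  web: d = 0 in → contributes +45.4315 in⁴
  top flange: d = 4.85 in → contributes +195.325 in⁴
Total I = 436.082 in⁴.
Extreme fibre distance c = 5.3 in; S = I/c = 82.2796 in³.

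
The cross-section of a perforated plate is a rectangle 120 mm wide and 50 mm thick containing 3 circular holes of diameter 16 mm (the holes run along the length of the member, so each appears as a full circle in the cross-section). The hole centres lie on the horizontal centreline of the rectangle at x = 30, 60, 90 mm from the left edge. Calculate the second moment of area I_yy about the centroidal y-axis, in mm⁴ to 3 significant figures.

I_yy ≈ 6.83 × 10⁶ mm⁴

Split into non-overlapping primitives; take the origin at the lower-left of the bounding box.
Plate: 120 × 50, A = 6 000 mm², x = 60 mm, Ī = 7 200 000 mm⁴.
Hole 1 (subtracted): ⌀16, A = 201.06 mm², x = 30 mm, Ī = 3 217 mm⁴.
Hole 2 (subtracted): ⌀16, A = 201.06 mm², x = 60 mm, Ī = 3 217 mm⁴.
Hole 3 (subtracted): ⌀16, A = 201.06 mm², x = 90 mm, Ī = 3 217 mm⁴.
By symmetry the centroid is at mid-width, x̄ = 60 mm.
Transfer each piece to the centroidal y-axis using Ī + A·d² with d = x − 60:
  plate: d = 0 mm → contributes +7 200 000 mm⁴
  hole 1: d = -30 mm → contributes −184 173 mm⁴
  hole 2: d = 0 mm → contributes −3 217 mm⁴
  hole 3: d = 30 mm → contributes −184 173 mm⁴
Total I = 6 828 438 mm⁴.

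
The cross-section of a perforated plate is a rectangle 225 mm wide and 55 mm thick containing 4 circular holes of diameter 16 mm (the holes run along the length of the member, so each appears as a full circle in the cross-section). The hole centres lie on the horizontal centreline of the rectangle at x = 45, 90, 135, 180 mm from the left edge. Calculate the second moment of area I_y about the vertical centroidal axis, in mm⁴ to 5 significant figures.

Decompose the section into non-overlapping parts with the origin at the bottom-left of its bounding rectangle.
Plate: 225 × 55, A = 12 375 mm², x = 112.5 mm, Ī = 52 207 031 mm⁴.
Hole 1 (subtracted): ⌀16, A = 201.0619 mm², x = 45 mm, Ī = 3216.991 mm⁴.
Hole 2 (subtracted): ⌀16, A = 201.0619 mm², x = 90 mm, Ī = 3216.991 mm⁴.
Hole 3 (subtracted): ⌀16, A = 201.0619 mm², x = 135 mm, Ī = 3216.991 mm⁴.
Hole 4 (subtracted): ⌀16, A = 201.0619 mm², x = 180 mm, Ī = 3216.991 mm⁴.
By symmetry the centroid is at mid-width, x̄ = 112.5 mm.
Transfer each piece to the vertical centroidal axis using Ī + A·d² with d = x − 112.5:
  plate: d = 0 mm → contributes +52 207 031 mm⁴
  hole 1: d = -67.5 mm → contributes −919305.4 mm⁴
  hole 2: d = -22.5 mm → contributes −105004.6 mm⁴
  hole 3: d = 22.5 mm → contributes −105004.6 mm⁴
  hole 4: d = 67.5 mm → contributes −919305.4 mm⁴
Total I = 50 158 411 mm⁴.

I_y ≈ 5.0158 × 10⁷ mm⁴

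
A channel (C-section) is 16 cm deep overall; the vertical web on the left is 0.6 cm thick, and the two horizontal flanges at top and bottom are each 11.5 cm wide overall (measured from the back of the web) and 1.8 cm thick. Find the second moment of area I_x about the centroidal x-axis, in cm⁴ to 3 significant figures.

Treat the section as a set of non-overlapping primitives; coordinates are from the bounding-box lower-left.
Web: 0.6 × 16, A = 9.6 cm², y = 8 cm, Ī = 204.8 cm⁴.
Top flange (beyond web): 10.9 × 1.8, A = 19.62 cm², y = 15.1 cm, Ī = 5.2974 cm⁴.
Bottom flange (beyond web): 10.9 × 1.8, A = 19.62 cm², y = 0.9 cm, Ī = 5.2974 cm⁴.
By symmetry the centroid is at mid-height, ȳ = 8 cm.
Transfer each piece to the centroidal x-axis using Ī + A·d² with d = y − 8:
  web: d = 0 cm → contributes +204.8 cm⁴
  top flange (beyond web): d = 7.1 cm → contributes +994.34 cm⁴
  bottom flange (beyond web): d = -7.1 cm → contributes +994.34 cm⁴
Total I = 2193.5 cm⁴.

I_x ≈ 2190 cm⁴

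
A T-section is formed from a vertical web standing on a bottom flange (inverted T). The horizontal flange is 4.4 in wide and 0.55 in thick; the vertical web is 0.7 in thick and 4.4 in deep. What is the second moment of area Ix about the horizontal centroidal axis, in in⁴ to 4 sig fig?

Ix ≈ 13.33 in⁴

Treat the section as a set of non-overlapping primitives; coordinates are from the bounding-box lower-left.
Flange: 4.4 × 0.55, A = 2.42 in², y = 0.275 in, Ī = 0.0610042 in⁴.
Web: 0.7 × 4.4, A = 3.08 in², y = 2.75 in, Ī = 4.96907 in⁴.
Centroid: ȳ = ΣA·y / ΣA = 1.661 in.
Transfer each piece to the horizontal centroidal axis using Ī + A·d² with d = y − 1.661:
  flange: d = -1.386 in → contributes +4.70981 in⁴
  web: d = 1.089 in → contributes +8.6217 in⁴
Total I = 13.3315 in⁴.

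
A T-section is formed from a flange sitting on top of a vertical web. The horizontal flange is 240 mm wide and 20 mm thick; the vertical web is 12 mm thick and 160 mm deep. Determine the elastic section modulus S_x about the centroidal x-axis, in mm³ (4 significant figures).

S_x ≈ 1.065 × 10⁵ mm³

Treat the section as a set of non-overlapping primitives; coordinates are from the bounding-box lower-left.
Flange: 240 × 20, A = 4 800 mm², y = 170 mm, Ī = 160 000 mm⁴.
Web: 12 × 160, A = 1 920 mm², y = 80 mm, Ī = 4 096 000 mm⁴.
Centroid: ȳ = ΣA·y / ΣA = 144.286 mm.
Transfer each piece to the centroidal x-axis using Ī + A·d² with d = y − 144.286:
  flange: d = 25.7143 mm → contributes +3 333 878 mm⁴
  web: d = -64.2857 mm → contributes +12 030 694 mm⁴
Total I = 15 364 571 mm⁴.
Extreme fibre distance c = 144.286 mm; S = I/c = 106 487 mm³.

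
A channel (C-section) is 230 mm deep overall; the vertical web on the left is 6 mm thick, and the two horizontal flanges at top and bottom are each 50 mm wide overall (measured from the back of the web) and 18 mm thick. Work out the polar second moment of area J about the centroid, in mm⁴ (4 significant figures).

J ≈ 2.464 × 10⁷ mm⁴

Treat the section as a set of non-overlapping primitives; coordinates are from the bounding-box lower-left.
Web: 6 × 230, A = 1 380 mm², y = 115 mm, Ī = 6 083 500 mm⁴.
Top flange (beyond web): 44 × 18, A = 792 mm², y = 221 mm, Ī = 21 384 mm⁴.
Bottom flange (beyond web): 44 × 18, A = 792 mm², y = 9 mm, Ī = 21 384 mm⁴.
By symmetry the centroid is at mid-height, ȳ = 115 mm.
Transfer each piece to the centroidal x-axis using Ī + A·d² with d = y − 115:
  web: d = 0 mm → contributes +6 083 500 mm⁴
  top flange (beyond web): d = 106 mm → contributes +8 920 296 mm⁴
  bottom flange (beyond web): d = -106 mm → contributes +8 920 296 mm⁴
Total I = 23 924 092 mm⁴.
For the y-axis: x̄ = 16.3603 mm.
Repeating about the centroidal y-axis gives I_y = 720 623 mm⁴.
Polar second moment: J = I_x + I_y = 24 644 715 mm⁴.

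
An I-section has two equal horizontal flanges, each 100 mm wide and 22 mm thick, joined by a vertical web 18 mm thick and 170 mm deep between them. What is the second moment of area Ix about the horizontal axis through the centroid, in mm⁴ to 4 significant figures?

Split into non-overlapping primitives; take the origin at the lower-left of the bounding box.
Bottom flange: 100 × 22, A = 2 200 mm², y = 11 mm, Ī = 88733.3 mm⁴.
Web: 18 × 170, A = 3 060 mm², y = 107 mm, Ī = 7 369 500 mm⁴.
Top flange: 100 × 22, A = 2 200 mm², y = 203 mm, Ī = 88733.3 mm⁴.
By symmetry the centroid is at mid-height, ȳ = 107 mm.
Transfer each piece to the horizontal axis through the centroid using Ī + A·d² with d = y − 107:
  bottom flange: d = -96 mm → contributes +20 363 933 mm⁴
  web: d = 0 mm → contributes +7 369 500 mm⁴
  top flange: d = 96 mm → contributes +20 363 933 mm⁴
Total I = 48 097 367 mm⁴.

Ix ≈ 4.810 × 10⁷ mm⁴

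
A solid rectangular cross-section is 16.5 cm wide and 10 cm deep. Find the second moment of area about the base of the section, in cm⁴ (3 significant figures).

The section: 16.5 × 10, A = 165 cm², y = 5 cm, Ī = 1 375 cm⁴.
Transfer it to the base of the section using Ī + A·d² with d = y − 0:
  the section: d = 5 cm → contributes +5 500 cm⁴
Total I = 5 500 cm⁴.

I_base ≈ 5500 cm⁴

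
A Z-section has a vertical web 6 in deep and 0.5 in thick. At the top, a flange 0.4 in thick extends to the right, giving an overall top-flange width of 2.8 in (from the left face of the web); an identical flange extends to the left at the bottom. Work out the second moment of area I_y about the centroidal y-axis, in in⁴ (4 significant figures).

Split into non-overlapping primitives; take the origin at the lower-left of the bounding box.
Web: 0.5 × 6, A = 3 in², x = 2.55 in, Ī = 0.0625 in⁴.
Top flange (beyond web): 2.3 × 0.4, A = 0.92 in², x = 3.95 in, Ī = 0.405567 in⁴.
Bottom flange (beyond web): 2.3 × 0.4, A = 0.92 in², x = 1.15 in, Ī = 0.405567 in⁴.
Centroid: x̄ = ΣA·x / ΣA = 2.55 in.
Transfer each piece to the centroidal y-axis using Ī + A·d² with d = x − 2.55:
  web: d = 0 in → contributes +0.0625 in⁴
  top flange (beyond web): d = 1.4 in → contributes +2.20877 in⁴
  bottom flange (beyond web): d = -1.4 in → contributes +2.20877 in⁴
Total I = 4.48003 in⁴.

I_y ≈ 4.480 in⁴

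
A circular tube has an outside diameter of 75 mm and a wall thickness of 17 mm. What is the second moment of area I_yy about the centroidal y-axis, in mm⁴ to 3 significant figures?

I_yy ≈ 1.41 × 10⁶ mm⁴

Decompose the section into non-overlapping parts with the origin at the bottom-left of its bounding rectangle.
Outer circle: ⌀75, A = 4417.9 mm², x = 37.5 mm, Ī = 1 553 156 mm⁴.
Bore (subtracted): ⌀41, A = 1320.3 mm², x = 37.5 mm, Ī = 138 709 mm⁴.
By symmetry the centroid is at mid-width, x̄ = 37.5 mm.
All pieces are centred on the centroidal y-axis, so I = ΣĪ (holes subtracted) = 1 414 446 mm⁴.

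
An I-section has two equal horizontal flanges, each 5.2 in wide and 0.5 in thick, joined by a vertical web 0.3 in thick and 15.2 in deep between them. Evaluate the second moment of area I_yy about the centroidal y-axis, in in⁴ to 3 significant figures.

Treat the section as a set of non-overlapping primitives; coordinates are from the bounding-box lower-left.
Bottom flange: 5.2 × 0.5, A = 2.6 in², x = 2.6 in, Ī = 5.8587 in⁴.
Web: 0.3 × 15.2, A = 4.56 in², x = 2.6 in, Ī = 0.0342 in⁴.
Top flange: 5.2 × 0.5, A = 2.6 in², x = 2.6 in, Ī = 5.8587 in⁴.
By symmetry the centroid is at mid-width, x̄ = 2.6 in.
All pieces are centred on the centroidal y-axis, so I = ΣĪ = 11.752 in⁴.

I_yy ≈ 11.8 in⁴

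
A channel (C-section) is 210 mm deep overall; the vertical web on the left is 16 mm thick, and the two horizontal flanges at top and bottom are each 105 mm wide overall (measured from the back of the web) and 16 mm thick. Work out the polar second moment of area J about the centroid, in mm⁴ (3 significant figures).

Decompose the section into non-overlapping parts with the origin at the bottom-left of its bounding rectangle.
Web: 16 × 210, A = 3 360 mm², y = 105 mm, Ī = 12 348 000 mm⁴.
Top flange (beyond web): 89 × 16, A = 1 424 mm², y = 202 mm, Ī = 30 379 mm⁴.
Bottom flange (beyond web): 89 × 16, A = 1 424 mm², y = 8 mm, Ī = 30 379 mm⁴.
By symmetry the centroid is at mid-height, ȳ = 105 mm.
Transfer each piece to the centroidal x-axis using Ī + A·d² with d = y − 105:
  web: d = 0 mm → contributes +12 348 000 mm⁴
  top flange (beyond web): d = 97 mm → contributes +13 428 795 mm⁴
  bottom flange (beyond web): d = -97 mm → contributes +13 428 795 mm⁴
Total I = 39 205 589 mm⁴.
For the y-axis: x̄ = 32.085 mm.
Repeating about the centroidal y-axis gives I_y = 6 200 200 mm⁴.
Polar second moment: J = I_x + I_y = 45 405 790 mm⁴.

J ≈ 4.54 × 10⁷ mm⁴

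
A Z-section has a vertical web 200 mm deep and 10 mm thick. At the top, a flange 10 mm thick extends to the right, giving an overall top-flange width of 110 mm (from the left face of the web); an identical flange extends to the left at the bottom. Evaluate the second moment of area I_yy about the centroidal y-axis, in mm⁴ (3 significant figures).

Treat the section as a set of non-overlapping primitives; coordinates are from the bounding-box lower-left.
Web: 10 × 200, A = 2 000 mm², x = 105 mm, Ī = 16 667 mm⁴.
Top flange (beyond web): 100 × 10, A = 1 000 mm², x = 160 mm, Ī = 833 333 mm⁴.
Bottom flange (beyond web): 100 × 10, A = 1 000 mm², x = 50 mm, Ī = 833 333 mm⁴.
Centroid: x̄ = ΣA·x / ΣA = 105 mm.
Transfer each piece to the centroidal y-axis using Ī + A·d² with d = x − 105:
  web: d = 0 mm → contributes +16 667 mm⁴
  top flange (beyond web): d = 55 mm → contributes +3 858 333 mm⁴
  bottom flange (beyond web): d = -55 mm → contributes +3 858 333 mm⁴
Total I = 7 733 333 mm⁴.

I_yy ≈ 7.73 × 10⁶ mm⁴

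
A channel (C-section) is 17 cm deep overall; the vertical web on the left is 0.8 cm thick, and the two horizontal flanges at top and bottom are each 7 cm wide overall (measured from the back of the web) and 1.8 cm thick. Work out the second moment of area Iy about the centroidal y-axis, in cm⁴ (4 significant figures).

Iy ≈ 175.7 cm⁴

Decompose the section into non-overlapping parts with the origin at the bottom-left of its bounding rectangle.
Web: 0.8 × 17, A = 13.6 cm², x = 0.4 cm, Ī = 0.725333 cm⁴.
Top flange (beyond web): 6.2 × 1.8, A = 11.16 cm², x = 3.9 cm, Ī = 35.7492 cm⁴.
Bottom flange (beyond web): 6.2 × 1.8, A = 11.16 cm², x = 3.9 cm, Ī = 35.7492 cm⁴.
Centroid: x̄ = ΣA·x / ΣA = 2.57483 cm.
Transfer each piece to the centroidal y-axis using Ī + A·d² with d = x − 2.57483:
  web: d = -2.17483 cm → contributes +65.052 cm⁴
  top flange (beyond web): d = 1.32517 cm → contributes +55.3469 cm⁴
  bottom flange (beyond web): d = 1.32517 cm → contributes +55.3469 cm⁴
Total I = 175.746 cm⁴.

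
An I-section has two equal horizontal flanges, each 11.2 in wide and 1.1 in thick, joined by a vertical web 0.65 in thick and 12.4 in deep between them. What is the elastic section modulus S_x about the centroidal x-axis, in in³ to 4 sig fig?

S_x ≈ 168.3 in³

Break the section into simple shapes (no overlaps), measuring from the bottom-left corner of the bounding box.
Bottom flange: 11.2 × 1.1, A = 12.32 in², y = 0.55 in, Ī = 1.24227 in⁴.
Web: 0.65 × 12.4, A = 8.06 in², y = 7.3 in, Ī = 103.275 in⁴.
Top flange: 11.2 × 1.1, A = 12.32 in², y = 14.05 in, Ī = 1.24227 in⁴.
By symmetry the centroid is at mid-height, ȳ = 7.3 in.
Transfer each piece to the centroidal x-axis using Ī + A·d² with d = y − 7.3:
  bottom flange: d = -6.75 in → contributes +562.572 in⁴
  web: d = 0 in → contributes +103.275 in⁴
  top flange: d = 6.75 in → contributes +562.572 in⁴
Total I = 1228.42 in⁴.
Extreme fibre distance c = 7.3 in; S = I/c = 168.277 in³.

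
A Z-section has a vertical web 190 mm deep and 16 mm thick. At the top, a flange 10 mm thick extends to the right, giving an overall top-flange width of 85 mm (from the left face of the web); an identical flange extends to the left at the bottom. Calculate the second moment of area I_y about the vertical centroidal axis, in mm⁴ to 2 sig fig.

Treat the section as a set of non-overlapping primitives; coordinates are from the bounding-box lower-left.
Web: 16 × 190, A = 3 040 mm², x = 77 mm, Ī = 64 853 mm⁴.
Top flange (beyond web): 69 × 10, A = 690 mm², x = 119.5 mm, Ī = 273 758 mm⁴.
Bottom flange (beyond web): 69 × 10, A = 690 mm², x = 34.5 mm, Ī = 273 758 mm⁴.
Centroid: x̄ = ΣA·x / ΣA = 77 mm.
Transfer each piece to the vertical centroidal axis using Ī + A·d² with d = x − 77:
  web: d = 0 mm → contributes +64 853 mm⁴
  top flange (beyond web): d = 42.5 mm → contributes +1 520 070 mm⁴
  bottom flange (beyond web): d = -42.5 mm → contributes +1 520 070 mm⁴
Total I = 3 104 993 mm⁴.

I_y ≈ 3.1 × 10⁶ mm⁴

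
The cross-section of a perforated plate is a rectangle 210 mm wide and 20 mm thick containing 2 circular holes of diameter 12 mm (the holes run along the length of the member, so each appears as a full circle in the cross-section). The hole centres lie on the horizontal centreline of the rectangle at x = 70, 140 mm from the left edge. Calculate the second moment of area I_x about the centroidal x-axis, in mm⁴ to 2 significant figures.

Decompose the section into non-overlapping parts with the origin at the bottom-left of its bounding rectangle.
Plate: 210 × 20, A = 4 200 mm², y = 10 mm, Ī = 140 000 mm⁴.
Hole 1 (subtracted): ⌀12, A = 113.1 mm², y = 10 mm, Ī = 1 018 mm⁴.
Hole 2 (subtracted): ⌀12, A = 113.1 mm², y = 10 mm, Ī = 1 018 mm⁴.
By symmetry the centroid is at mid-height, ȳ = 10 mm.
All pieces are centred on the centroidal x-axis, so I = ΣĪ (holes subtracted) = 137 964 mm⁴.

I_x ≈ 1.4 × 10⁵ mm⁴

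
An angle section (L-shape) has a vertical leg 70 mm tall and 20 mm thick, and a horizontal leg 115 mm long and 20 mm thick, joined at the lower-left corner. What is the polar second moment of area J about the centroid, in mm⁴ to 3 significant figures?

J ≈ 5.28 × 10⁶ mm⁴

Break the section into simple shapes (no overlaps), measuring from the bottom-left corner of the bounding box.
Vertical leg: 20 × 70, A = 1 400 mm², y = 35 mm, Ī = 571 667 mm⁴.
Horizontal leg (remainder): 95 × 20, A = 1 900 mm², y = 10 mm, Ī = 63 333 mm⁴.
Centroid: ȳ = ΣA·y / ΣA = 20.606 mm.
Transfer each piece to the centroidal x-axis using Ī + A·d² with d = y − 20.606:
  vertical leg: d = 14.394 mm → contributes +861 726 mm⁴
  horizontal leg (remainder): d = -10.606 mm → contributes +277 062 mm⁴
Total I = 1 138 788 mm⁴.
For the y-axis: x̄ = 43.106 mm.
Repeating about the centroidal y-axis gives I_y = 4 140 663 mm⁴.
Polar second moment: J = I_x + I_y = 5 279 451 mm⁴.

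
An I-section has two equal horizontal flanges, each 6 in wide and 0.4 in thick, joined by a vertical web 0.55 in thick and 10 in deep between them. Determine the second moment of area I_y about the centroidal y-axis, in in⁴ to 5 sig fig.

Break the section into simple shapes (no overlaps), measuring from the bottom-left corner of the bounding box.
Bottom flange: 6 × 0.4, A = 2.4 in², x = 3 in, Ī = 7.2 in⁴.
Web: 0.55 × 10, A = 5.5 in², x = 3 in, Ī = 0.1386458 in⁴.
Top flange: 6 × 0.4, A = 2.4 in², x = 3 in, Ī = 7.2 in⁴.
By symmetry the centroid is at mid-width, x̄ = 3 in.
All pieces are centred on the centroidal y-axis, so I = ΣĪ = 14.53865 in⁴.

I_y ≈ 14.539 in⁴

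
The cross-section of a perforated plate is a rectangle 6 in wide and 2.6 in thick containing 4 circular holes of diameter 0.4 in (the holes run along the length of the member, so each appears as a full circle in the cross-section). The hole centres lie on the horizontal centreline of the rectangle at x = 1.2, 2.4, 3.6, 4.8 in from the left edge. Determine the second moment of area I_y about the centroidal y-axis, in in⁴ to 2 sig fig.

I_y ≈ 46 in⁴

Decompose the section into non-overlapping parts with the origin at the bottom-left of its bounding rectangle.
Plate: 6 × 2.6, A = 15.6 in², x = 3 in, Ī = 46.8 in⁴.
Hole 1 (subtracted): ⌀0.4, A = 0.1257 in², x = 1.2 in, Ī = 0.001257 in⁴.
Hole 2 (subtracted): ⌀0.4, A = 0.1257 in², x = 2.4 in, Ī = 0.001257 in⁴.
Hole 3 (subtracted): ⌀0.4, A = 0.1257 in², x = 3.6 in, Ī = 0.001257 in⁴.
Hole 4 (subtracted): ⌀0.4, A = 0.1257 in², x = 4.8 in, Ī = 0.001257 in⁴.
By symmetry the centroid is at mid-width, x̄ = 3 in.
Transfer each piece to the centroidal y-axis using Ī + A·d² with d = x − 3:
  plate: d = 0 in → contributes +46.8 in⁴
  hole 1: d = -1.8 in → contributes −0.4084 in⁴
  hole 2: d = -0.6 in → contributes −0.0465 in⁴
  hole 3: d = 0.6 in → contributes −0.0465 in⁴
  hole 4: d = 1.8 in → contributes −0.4084 in⁴
Total I = 45.89 in⁴.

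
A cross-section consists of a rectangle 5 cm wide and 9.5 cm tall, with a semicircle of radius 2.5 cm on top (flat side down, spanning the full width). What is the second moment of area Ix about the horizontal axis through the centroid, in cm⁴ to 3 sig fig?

Ix ≈ 636 cm⁴

Split into non-overlapping primitives; take the origin at the lower-left of the bounding box.
Rectangular body: 5 × 9.5, A = 47.5 cm², y = 4.75 cm, Ī = 357.24 cm⁴.
Semicircular cap: semicircle r = 2.5, A = 9.8175 cm², y = 10.561 cm, Ī = 4.2874 cm⁴.
Centroid: ȳ = ΣA·y / ΣA = 5.7453 cm.
Transfer each piece to the horizontal axis through the centroid using Ī + A·d² with d = y − 5.7453:
  rectangular body: d = -0.99533 cm → contributes +404.3 cm⁴
  semicircular cap: d = 4.8157 cm → contributes +231.96 cm⁴
Total I = 636.26 cm⁴.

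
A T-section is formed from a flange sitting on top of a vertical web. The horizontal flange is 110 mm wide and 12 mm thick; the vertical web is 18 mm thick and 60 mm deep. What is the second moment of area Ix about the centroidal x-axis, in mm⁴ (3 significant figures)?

Ix ≈ 1.11 × 10⁶ mm⁴

Treat the section as a set of non-overlapping primitives; coordinates are from the bounding-box lower-left.
Flange: 110 × 12, A = 1 320 mm², y = 66 mm, Ī = 15 840 mm⁴.
Web: 18 × 60, A = 1 080 mm², y = 30 mm, Ī = 324 000 mm⁴.
Centroid: ȳ = ΣA·y / ΣA = 49.8 mm.
Transfer each piece to the centroidal x-axis using Ī + A·d² with d = y − 49.8:
  flange: d = 16.2 mm → contributes +362 261 mm⁴
  web: d = -19.8 mm → contributes +747 403 mm⁴
Total I = 1 109 664 mm⁴.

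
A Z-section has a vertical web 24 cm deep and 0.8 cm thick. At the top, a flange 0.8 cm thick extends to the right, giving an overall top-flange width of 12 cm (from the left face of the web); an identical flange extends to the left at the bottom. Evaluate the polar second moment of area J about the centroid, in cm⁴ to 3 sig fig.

Decompose the section into non-overlapping parts with the origin at the bottom-left of its bounding rectangle.
Web: 0.8 × 24, A = 19.2 cm², y = 12 cm, Ī = 921.6 cm⁴.
Top flange (beyond web): 11.2 × 0.8, A = 8.96 cm², y = 23.6 cm, Ī = 0.47787 cm⁴.
Bottom flange (beyond web): 11.2 × 0.8, A = 8.96 cm², y = 0.4 cm, Ī = 0.47787 cm⁴.
Centroid: ȳ = ΣA·y / ΣA = 12 cm.
Transfer each piece to the centroidal x-axis using Ī + A·d² with d = y − 12:
  web: d = 0 cm → contributes +921.6 cm⁴
  top flange (beyond web): d = 11.6 cm → contributes +1206.1 cm⁴
  bottom flange (beyond web): d = -11.6 cm → contributes +1206.1 cm⁴
Total I = 3333.9 cm⁴.
For the y-axis: x̄ = 11.6 cm.
Repeating about the centroidal y-axis gives I_y = 833.47 cm⁴.
Polar second moment: J = I_x + I_y = 4167.3 cm⁴.

J ≈ 4170 cm⁴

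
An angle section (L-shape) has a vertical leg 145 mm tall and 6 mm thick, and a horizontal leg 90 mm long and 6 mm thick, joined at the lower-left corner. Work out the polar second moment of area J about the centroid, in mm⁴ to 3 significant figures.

J ≈ 4.01 × 10⁶ mm⁴

Treat the section as a set of non-overlapping primitives; coordinates are from the bounding-box lower-left.
Vertical leg: 6 × 145, A = 870 mm², y = 72.5 mm, Ī = 1 524 313 mm⁴.
Horizontal leg (remainder): 84 × 6, A = 504 mm², y = 3 mm, Ī = 1 512 mm⁴.
Centroid: ȳ = ΣA·y / ΣA = 47.007 mm.
Transfer each piece to the centroidal x-axis using Ī + A·d² with d = y − 47.007:
  vertical leg: d = 25.493 mm → contributes +2 089 739 mm⁴
  horizontal leg (remainder): d = -44.007 mm → contributes +977 547 mm⁴
Total I = 3 067 286 mm⁴.
For the y-axis: x̄ = 19.507 mm.
Repeating about the centroidal y-axis gives I_y = 945 193 mm⁴.
Polar second moment: J = I_x + I_y = 4 012 479 mm⁴.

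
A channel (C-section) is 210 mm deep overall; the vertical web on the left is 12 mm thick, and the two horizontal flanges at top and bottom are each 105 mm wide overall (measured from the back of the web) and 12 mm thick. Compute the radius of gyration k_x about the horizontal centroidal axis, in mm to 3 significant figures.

k_x ≈ 81.0 mm

Break the section into simple shapes (no overlaps), measuring from the bottom-left corner of the bounding box.
Web: 12 × 210, A = 2 520 mm², y = 105 mm, Ī = 9 261 000 mm⁴.
Top flange (beyond web): 93 × 12, A = 1 116 mm², y = 204 mm, Ī = 13 392 mm⁴.
Bottom flange (beyond web): 93 × 12, A = 1 116 mm², y = 6 mm, Ī = 13 392 mm⁴.
By symmetry the centroid is at mid-height, ȳ = 105 mm.
Transfer each piece to the horizontal centroidal axis using Ī + A·d² with d = y − 105:
  web: d = 0 mm → contributes +9 261 000 mm⁴
  top flange (beyond web): d = 99 mm → contributes +10 951 308 mm⁴
  bottom flange (beyond web): d = -99 mm → contributes +10 951 308 mm⁴
Total I = 31 163 616 mm⁴.
Radius of gyration: k = √(I/A) = √(31 163 616 / 4 752) = 80.981 mm.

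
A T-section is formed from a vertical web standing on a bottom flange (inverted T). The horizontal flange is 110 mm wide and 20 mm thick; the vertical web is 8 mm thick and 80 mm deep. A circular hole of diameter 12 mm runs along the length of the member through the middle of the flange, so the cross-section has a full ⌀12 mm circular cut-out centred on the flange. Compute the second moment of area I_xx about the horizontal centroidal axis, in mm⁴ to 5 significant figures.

Decompose the section into non-overlapping parts with the origin at the bottom-left of its bounding rectangle.
Flange: 110 × 20, A = 2 200 mm², y = 10 mm, Ī = 73333.33 mm⁴.
Web: 8 × 80, A = 640 mm², y = 60 mm, Ī = 341333.3 mm⁴.
Hole (subtracted): ⌀12, A = 113.0973 mm², y = 10 mm, Ī = 1017.876 mm⁴.
Centroid: ȳ = ΣA·y / ΣA = 21.73493 mm.
Transfer each piece to the horizontal centroidal axis using Ī + A·d² with d = y − 21.73493:
  flange: d = -11.73493 mm → contributes +376 292 mm⁴
  web: d = 38.26507 mm → contributes +1 278 432 mm⁴
  hole: d = -11.73493 mm → contributes −16592.34 mm⁴
Total I = 1 638 131 mm⁴.

I_xx ≈ 1.6381 × 10⁶ mm⁴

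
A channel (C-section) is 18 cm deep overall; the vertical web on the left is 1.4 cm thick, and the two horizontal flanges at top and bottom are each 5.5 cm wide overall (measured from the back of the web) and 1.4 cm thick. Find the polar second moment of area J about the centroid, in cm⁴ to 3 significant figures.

Split into non-overlapping primitives; take the origin at the lower-left of the bounding box.
Web: 1.4 × 18, A = 25.2 cm², y = 9 cm, Ī = 680.4 cm⁴.
Top flange (beyond web): 4.1 × 1.4, A = 5.74 cm², y = 17.3 cm, Ī = 0.93753 cm⁴.
Bottom flange (beyond web): 4.1 × 1.4, A = 5.74 cm², y = 0.7 cm, Ī = 0.93753 cm⁴.
By symmetry the centroid is at mid-height, ȳ = 9 cm.
Transfer each piece to the centroidal x-axis using Ī + A·d² with d = y − 9:
  web: d = 0 cm → contributes +680.4 cm⁴
  top flange (beyond web): d = 8.3 cm → contributes +396.37 cm⁴
  bottom flange (beyond web): d = -8.3 cm → contributes +396.37 cm⁴
Total I = 1473.1 cm⁴.
For the y-axis: x̄ = 1.5607 cm.
Repeating about the centroidal y-axis gives I_y = 79.843 cm⁴.
Polar second moment: J = I_x + I_y = 1 553 cm⁴.

J ≈ 1550 cm⁴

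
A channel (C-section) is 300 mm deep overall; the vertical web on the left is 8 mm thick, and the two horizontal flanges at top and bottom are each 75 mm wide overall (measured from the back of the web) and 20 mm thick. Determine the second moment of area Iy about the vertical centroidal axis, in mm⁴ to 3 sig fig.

Iy ≈ 2.80 × 10⁶ mm⁴

Treat the section as a set of non-overlapping primitives; coordinates are from the bounding-box lower-left.
Web: 8 × 300, A = 2 400 mm², x = 4 mm, Ī = 12 800 mm⁴.
Top flange (beyond web): 67 × 20, A = 1 340 mm², x = 41.5 mm, Ī = 501 272 mm⁴.
Bottom flange (beyond web): 67 × 20, A = 1 340 mm², x = 41.5 mm, Ī = 501 272 mm⁴.
Centroid: x̄ = ΣA·x / ΣA = 23.783 mm.
Transfer each piece to the vertical centroidal axis using Ī + A·d² with d = x − 23.783:
  web: d = -19.783 mm → contributes +952 125 mm⁴
  top flange (beyond web): d = 17.717 mm → contributes +921 865 mm⁴
  bottom flange (beyond web): d = 17.717 mm → contributes +921 865 mm⁴
Total I = 2 795 855 mm⁴.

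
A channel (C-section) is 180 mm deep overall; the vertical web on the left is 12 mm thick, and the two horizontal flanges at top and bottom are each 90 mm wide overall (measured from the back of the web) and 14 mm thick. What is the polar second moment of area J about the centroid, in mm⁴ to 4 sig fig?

J ≈ 2.425 × 10⁷ mm⁴

Split into non-overlapping primitives; take the origin at the lower-left of the bounding box.
Web: 12 × 180, A = 2 160 mm², y = 90 mm, Ī = 5 832 000 mm⁴.
Top flange (beyond web): 78 × 14, A = 1 092 mm², y = 173 mm, Ī = 17 836 mm⁴.
Bottom flange (beyond web): 78 × 14, A = 1 092 mm², y = 7 mm, Ī = 17 836 mm⁴.
By symmetry the centroid is at mid-height, ȳ = 90 mm.
Transfer each piece to the centroidal x-axis using Ī + A·d² with d = y − 90:
  web: d = 0 mm → contributes +5 832 000 mm⁴
  top flange (beyond web): d = 83 mm → contributes +7 540 624 mm⁴
  bottom flange (beyond web): d = -83 mm → contributes +7 540 624 mm⁴
Total I = 20 913 248 mm⁴.
For the y-axis: x̄ = 28.6243 mm.
Repeating about the centroidal y-axis gives I_y = 3 332 291 mm⁴.
Polar second moment: J = I_x + I_y = 24 245 539 mm⁴.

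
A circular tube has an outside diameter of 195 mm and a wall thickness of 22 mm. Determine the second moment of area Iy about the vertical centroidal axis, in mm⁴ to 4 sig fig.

Decompose the section into non-overlapping parts with the origin at the bottom-left of its bounding rectangle.
Outer circle: ⌀195, A = 29864.8 mm², x = 97.5 mm, Ī = 70 975 481 mm⁴.
Bore (subtracted): ⌀151, A = 17907.9 mm², x = 97.5 mm, Ī = 25 519 825 mm⁴.
By symmetry the centroid is at mid-width, x̄ = 97.5 mm.
All pieces are centred on the vertical centroidal axis, so I = ΣĪ (holes subtracted) = 45 455 656 mm⁴.

Iy ≈ 4.546 × 10⁷ mm⁴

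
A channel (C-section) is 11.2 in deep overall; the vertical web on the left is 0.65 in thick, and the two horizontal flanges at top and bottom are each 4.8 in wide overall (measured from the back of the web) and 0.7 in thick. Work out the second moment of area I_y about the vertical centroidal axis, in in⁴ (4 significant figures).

I_y ≈ 27.21 in⁴

Treat the section as a set of non-overlapping primitives; coordinates are from the bounding-box lower-left.
Web: 0.65 × 11.2, A = 7.28 in², x = 0.325 in, Ī = 0.256317 in⁴.
Top flange (beyond web): 4.15 × 0.7, A = 2.905 in², x = 2.725 in, Ī = 4.16928 in⁴.
Bottom flange (beyond web): 4.15 × 0.7, A = 2.905 in², x = 2.725 in, Ī = 4.16928 in⁴.
Centroid: x̄ = ΣA·x / ΣA = 1.39024 in.
Transfer each piece to the vertical centroidal axis using Ī + A·d² with d = x − 1.39024:
  web: d = -1.06524 in → contributes +8.51721 in⁴
  top flange (beyond web): d = 1.33476 in → contributes +9.34478 in⁴
  bottom flange (beyond web): d = 1.33476 in → contributes +9.34478 in⁴
Total I = 27.2068 in⁴.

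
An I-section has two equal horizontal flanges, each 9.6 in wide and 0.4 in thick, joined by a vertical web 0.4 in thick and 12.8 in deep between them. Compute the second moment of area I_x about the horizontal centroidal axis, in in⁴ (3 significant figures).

I_x ≈ 405 in⁴

Treat the section as a set of non-overlapping primitives; coordinates are from the bounding-box lower-left.
Bottom flange: 9.6 × 0.4, A = 3.84 in², y = 0.2 in, Ī = 0.0512 in⁴.
Web: 0.4 × 12.8, A = 5.12 in², y = 6.8 in, Ī = 69.905 in⁴.
Top flange: 9.6 × 0.4, A = 3.84 in², y = 13.4 in, Ī = 0.0512 in⁴.
By symmetry the centroid is at mid-height, ȳ = 6.8 in.
Transfer each piece to the horizontal centroidal axis using Ī + A·d² with d = y − 6.8:
  bottom flange: d = -6.6 in → contributes +167.32 in⁴
  web: d = 0 in → contributes +69.905 in⁴
  top flange: d = 6.6 in → contributes +167.32 in⁴
Total I = 404.55 in⁴.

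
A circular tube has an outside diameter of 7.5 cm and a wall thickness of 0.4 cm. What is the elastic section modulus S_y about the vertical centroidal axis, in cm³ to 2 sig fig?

S_y ≈ 15 cm³

Break the section into simple shapes (no overlaps), measuring from the bottom-left corner of the bounding box.
Outer circle: ⌀7.5, A = 44.18 cm², x = 3.75 cm, Ī = 155.3 cm⁴.
Bore (subtracted): ⌀6.7, A = 35.26 cm², x = 3.75 cm, Ī = 98.92 cm⁴.
By symmetry the centroid is at mid-width, x̄ = 3.75 cm.
All pieces are centred on the vertical centroidal axis, so I = ΣĪ (holes subtracted) = 56.4 cm⁴.
Extreme fibre distance c = 3.75 cm; S = I/c = 15.04 cm³.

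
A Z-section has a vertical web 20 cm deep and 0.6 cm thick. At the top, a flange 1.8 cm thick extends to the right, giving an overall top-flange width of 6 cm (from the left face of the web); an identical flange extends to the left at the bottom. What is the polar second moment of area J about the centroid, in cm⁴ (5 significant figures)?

Decompose the section into non-overlapping parts with the origin at the bottom-left of its bounding rectangle.
Web: 0.6 × 20, A = 12 cm², y = 10 cm, Ī = 400 cm⁴.
Top flange (beyond web): 5.4 × 1.8, A = 9.72 cm², y = 19.1 cm, Ī = 2.6244 cm⁴.
Bottom flange (beyond web): 5.4 × 1.8, A = 9.72 cm², y = 0.9 cm, Ī = 2.6244 cm⁴.
Centroid: ȳ = ΣA·y / ΣA = 10 cm.
Transfer each piece to the centroidal x-axis using Ī + A·d² with d = y − 10:
  web: d = 0 cm → contributes +400 cm⁴
  top flange (beyond web): d = 9.1 cm → contributes +807.5376 cm⁴
  bottom flange (beyond web): d = -9.1 cm → contributes +807.5376 cm⁴
Total I = 2015.075 cm⁴.
For the y-axis: x̄ = 5.7 cm.
Repeating about the centroidal y-axis gives I_y = 222.5592 cm⁴.
Polar second moment: J = I_x + I_y = 2237.634 cm⁴.

J ≈ 2237.6 cm⁴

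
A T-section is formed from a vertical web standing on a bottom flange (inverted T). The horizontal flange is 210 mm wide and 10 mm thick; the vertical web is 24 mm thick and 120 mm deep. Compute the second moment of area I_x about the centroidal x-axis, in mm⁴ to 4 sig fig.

I_x ≈ 8.605 × 10⁶ mm⁴

Split into non-overlapping primitives; take the origin at the lower-left of the bounding box.
Flange: 210 × 10, A = 2 100 mm², y = 5 mm, Ī = 17 500 mm⁴.
Web: 24 × 120, A = 2 880 mm², y = 70 mm, Ī = 3 456 000 mm⁴.
Centroid: ȳ = ΣA·y / ΣA = 42.5904 mm.
Transfer each piece to the centroidal x-axis using Ī + A·d² with d = y − 42.5904:
  flange: d = -37.5904 mm → contributes +2 984 874 mm⁴
  web: d = 27.4096 mm → contributes +5 619 710 mm⁴
Total I = 8 604 584 mm⁴.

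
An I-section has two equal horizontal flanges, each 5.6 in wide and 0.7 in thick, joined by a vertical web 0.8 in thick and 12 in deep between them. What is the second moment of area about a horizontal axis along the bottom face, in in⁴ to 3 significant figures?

Treat the section as a set of non-overlapping primitives; coordinates are from the bounding-box lower-left.
Bottom flange: 5.6 × 0.7, A = 3.92 in², y = 0.35 in, Ī = 0.16007 in⁴.
Web: 0.8 × 12, A = 9.6 in², y = 6.7 in, Ī = 115.2 in⁴.
Top flange: 5.6 × 0.7, A = 3.92 in², y = 13.05 in, Ī = 0.16007 in⁴.
Transfer each piece to the bottom edge using Ī + A·d² with d = y − 0:
  bottom flange: d = 0.35 in → contributes +0.64027 in⁴
  web: d = 6.7 in → contributes +546.14 in⁴
  top flange: d = 13.05 in → contributes +667.75 in⁴
Total I = 1214.5 in⁴.

I_base ≈ 1210 in⁴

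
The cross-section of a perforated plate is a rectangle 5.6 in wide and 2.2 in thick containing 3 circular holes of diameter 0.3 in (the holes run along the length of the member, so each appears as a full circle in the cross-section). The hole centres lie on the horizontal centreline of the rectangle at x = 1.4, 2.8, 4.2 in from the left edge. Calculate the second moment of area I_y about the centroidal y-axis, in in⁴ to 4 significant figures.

I_y ≈ 31.92 in⁴

Treat the section as a set of non-overlapping primitives; coordinates are from the bounding-box lower-left.
Plate: 5.6 × 2.2, A = 12.32 in², x = 2.8 in, Ī = 32.1963 in⁴.
Hole 1 (subtracted): ⌀0.3, A = 0.0706858 in², x = 1.4 in, Ī = 0.000397608 in⁴.
Hole 2 (subtracted): ⌀0.3, A = 0.0706858 in², x = 2.8 in, Ī = 0.000397608 in⁴.
Hole 3 (subtracted): ⌀0.3, A = 0.0706858 in², x = 4.2 in, Ī = 0.000397608 in⁴.
By symmetry the centroid is at mid-width, x̄ = 2.8 in.
Transfer each piece to the centroidal y-axis using Ī + A·d² with d = x − 2.8:
  plate: d = 0 in → contributes +32.1963 in⁴
  hole 1: d = -1.4 in → contributes −0.138942 in⁴
  hole 2: d = 0 in → contributes −0.000397608 in⁴
  hole 3: d = 1.4 in → contributes −0.138942 in⁴
Total I = 31.918 in⁴.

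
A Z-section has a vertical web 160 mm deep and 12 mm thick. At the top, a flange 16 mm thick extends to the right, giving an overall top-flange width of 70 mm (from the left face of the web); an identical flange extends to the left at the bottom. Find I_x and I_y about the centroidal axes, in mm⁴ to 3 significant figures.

I_x ≈ 1.38 × 10⁷ mm⁴, I_y ≈ 2.82 × 10⁶ mm⁴

Break the section into simple shapes (no overlaps), measuring from the bottom-left corner of the bounding box.
Web: 12 × 160, A = 1 920 mm², y = 80 mm, Ī = 4 096 000 mm⁴.
Top flange (beyond web): 58 × 16, A = 928 mm², y = 152 mm, Ī = 19 797 mm⁴.
Bottom flange (beyond web): 58 × 16, A = 928 mm², y = 8 mm, Ī = 19 797 mm⁴.
Centroid: ȳ = ΣA·y / ΣA = 80 mm.
Transfer each piece to the centroidal x-axis using Ī + A·d² with d = y − 80:
  web: d = 0 mm → contributes +4 096 000 mm⁴
  top flange (beyond web): d = 72 mm → contributes +4 830 549 mm⁴
  bottom flange (beyond web): d = -72 mm → contributes +4 830 549 mm⁴
Total I = 13 757 099 mm⁴.
For the y-axis: x̄ = 64 mm.
Repeating about the centroidal y-axis gives I_y = 2 816 939 mm⁴.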